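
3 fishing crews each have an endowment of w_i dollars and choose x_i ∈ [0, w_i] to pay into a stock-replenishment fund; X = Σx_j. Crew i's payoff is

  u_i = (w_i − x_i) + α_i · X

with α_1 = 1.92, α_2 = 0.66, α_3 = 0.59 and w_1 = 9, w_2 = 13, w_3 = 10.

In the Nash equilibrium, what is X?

∂u_i/∂x_i = α_i − 1, so crew i contributes w_i if α_i > 1, else 0.
α_i > 1 for i ∈ {1}; NE contributions (9, 0, 0), X = 9.

9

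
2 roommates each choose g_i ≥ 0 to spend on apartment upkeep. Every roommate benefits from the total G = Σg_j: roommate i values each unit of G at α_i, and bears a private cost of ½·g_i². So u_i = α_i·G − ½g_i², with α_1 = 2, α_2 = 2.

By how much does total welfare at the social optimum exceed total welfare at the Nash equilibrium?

Roommate i's FOC: ∂u_i/∂g_i = α_i − g_i = 0, so g_i* = α_i.
NE contributions = (2, 2); G = 4.
W^NE = (Σα)·G − ½Σα_i² = 4² − ½·8 = 12.
Planner sets g_i = Σα_j = 4 for every i, so G^SO = 2·4 = 8.
W^SO = (Σα)·G^SO − ½·2·(Σα)² = (2/2)·4² = 16.
Deadweight loss = W^SO − W^NE = 4.

4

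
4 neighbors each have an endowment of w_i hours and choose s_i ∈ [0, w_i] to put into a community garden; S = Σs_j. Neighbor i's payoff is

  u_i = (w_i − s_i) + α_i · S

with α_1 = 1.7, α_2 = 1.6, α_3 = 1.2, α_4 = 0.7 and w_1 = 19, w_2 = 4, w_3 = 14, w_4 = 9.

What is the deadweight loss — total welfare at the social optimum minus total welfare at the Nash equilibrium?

∂u_i/∂s_i = α_i − 1, so neighbor i contributes w_i if α_i > 1, else 0.
α_i > 1 for i ∈ {1, 2, 3}; NE contributions (19, 4, 14, 0), S = 37.
W^NE = Σw_i − S^NE + (Σα_i)·S^NE = 46 + 4.2·37 = 201.4.
Planner: ∂(Σu_j)/∂s_i = Σα_j − 1 = 4.2 > 0, so everyone contributes w_i; S^SO = 46, W^SO = 46 + 4.2·46 = 239.2.
Deadweight loss = 37.8.

37.8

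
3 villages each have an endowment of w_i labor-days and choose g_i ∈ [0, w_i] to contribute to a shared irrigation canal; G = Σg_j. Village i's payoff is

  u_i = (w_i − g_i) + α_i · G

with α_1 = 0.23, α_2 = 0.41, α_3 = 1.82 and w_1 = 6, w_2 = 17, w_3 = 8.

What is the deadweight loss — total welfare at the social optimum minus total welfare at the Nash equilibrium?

∂u_i/∂g_i = α_i − 1, so village i contributes w_i if α_i > 1, else 0.
α_i > 1 for i ∈ {3}; NE contributions (0, 0, 8), G = 8.
W^NE = Σw_i − G^NE + (Σα_i)·G^NE = 31 + 1.46·8 = 42.68.
Planner: ∂(Σu_j)/∂g_i = Σα_j − 1 = 1.46 > 0, so everyone contributes w_i; G^SO = 31, W^SO = 31 + 1.46·31 = 76.26.
Deadweight loss = 33.58.

33.58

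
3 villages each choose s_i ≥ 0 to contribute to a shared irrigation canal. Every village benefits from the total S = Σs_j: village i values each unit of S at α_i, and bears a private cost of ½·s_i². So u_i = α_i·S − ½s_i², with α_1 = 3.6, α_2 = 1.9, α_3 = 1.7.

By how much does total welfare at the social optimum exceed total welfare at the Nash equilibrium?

Village i's FOC: ∂u_i/∂s_i = α_i − s_i = 0, so s_i* = α_i.
NE contributions = (3.6, 1.9, 1.7); S = 7.2.
W^NE = (Σα)·S − ½Σα_i² = 7.2² − ½·19.46 = 42.11.
Planner sets s_i = Σα_j = 7.2 for every i, so S^SO = 3·7.2 = 21.6.
W^SO = (Σα)·S^SO − ½·3·(Σα)² = (3/2)·7.2² = 77.76.
Deadweight loss = W^SO − W^NE = 35.65.

35.65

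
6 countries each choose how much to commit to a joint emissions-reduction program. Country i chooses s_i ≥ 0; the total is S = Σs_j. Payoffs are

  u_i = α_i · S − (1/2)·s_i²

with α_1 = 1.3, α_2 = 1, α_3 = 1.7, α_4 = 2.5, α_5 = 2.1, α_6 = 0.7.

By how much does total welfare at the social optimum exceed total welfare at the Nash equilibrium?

Country i's FOC: ∂u_i/∂s_i = α_i − s_i = 0, so s_i* = α_i.
NE contributions = (1.3, 1, 1.7, 2.5, 2.1, 0.7); S = 9.3.
W^NE = (Σα)·S − ½Σα_i² = 9.3² − ½·16.73 = 78.125.
Planner sets s_i = Σα_j = 9.3 for every i, so S^SO = 6·9.3 = 55.8.
W^SO = (Σα)·S^SO − ½·6·(Σα)² = (6/2)·9.3² = 259.47.
Deadweight loss = W^SO − W^NE = 181.345.

181.345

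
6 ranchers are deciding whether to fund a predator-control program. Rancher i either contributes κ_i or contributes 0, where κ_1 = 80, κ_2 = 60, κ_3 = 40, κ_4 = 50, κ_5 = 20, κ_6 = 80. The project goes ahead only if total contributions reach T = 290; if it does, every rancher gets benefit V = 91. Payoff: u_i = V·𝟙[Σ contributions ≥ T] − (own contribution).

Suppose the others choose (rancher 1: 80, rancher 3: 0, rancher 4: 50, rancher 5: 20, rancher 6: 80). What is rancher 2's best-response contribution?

Others' total = 230. Contributing 60 brings total to 290 ≥ 290: gain V − κ_2 = 31.
Best response: 60.

60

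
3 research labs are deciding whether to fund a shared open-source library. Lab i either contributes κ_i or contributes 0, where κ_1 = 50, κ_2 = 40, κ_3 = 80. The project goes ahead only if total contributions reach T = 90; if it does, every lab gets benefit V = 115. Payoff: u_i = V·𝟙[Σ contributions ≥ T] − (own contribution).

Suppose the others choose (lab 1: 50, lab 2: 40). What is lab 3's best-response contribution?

Others' total = 90 ≥ 90; contributing adds cost 80 for no extra benefit.
Best response: 0.

0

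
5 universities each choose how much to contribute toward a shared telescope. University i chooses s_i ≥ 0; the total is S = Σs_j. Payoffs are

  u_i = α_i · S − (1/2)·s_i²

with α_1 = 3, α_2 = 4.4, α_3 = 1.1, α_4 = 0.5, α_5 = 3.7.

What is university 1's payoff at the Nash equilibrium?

33.6

University i's FOC: ∂u_i/∂s_i = α_i − s_i = 0, so s_i* = α_i.
NE contributions = (3, 4.4, 1.1, 0.5, 3.7); S = 12.7.
u_1 = α_1·S − ½·(s_1)² = 3·12.7 − ½·3² = 33.6.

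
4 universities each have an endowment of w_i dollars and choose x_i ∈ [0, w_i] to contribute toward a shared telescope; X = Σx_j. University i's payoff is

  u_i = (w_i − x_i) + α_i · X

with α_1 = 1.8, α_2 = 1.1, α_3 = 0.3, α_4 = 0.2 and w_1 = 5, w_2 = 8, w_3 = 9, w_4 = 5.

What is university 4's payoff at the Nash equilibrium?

∂u_i/∂x_i = α_i − 1, so university i contributes w_i if α_i > 1, else 0.
α_i > 1 for i ∈ {1, 2}; NE contributions (5, 8, 0, 0), X = 13.
u_4 = (5 − 0) + 0.2·13 = 7.6.

7.6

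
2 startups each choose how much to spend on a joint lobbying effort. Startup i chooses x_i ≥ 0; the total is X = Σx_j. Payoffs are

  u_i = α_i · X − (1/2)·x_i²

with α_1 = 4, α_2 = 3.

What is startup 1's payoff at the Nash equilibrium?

Startup i's FOC: ∂u_i/∂x_i = α_i − x_i = 0, so x_i* = α_i.
NE contributions = (4, 3); X = 7.
u_1 = α_1·X − ½·(x_1)² = 4·7 − ½·4² = 20.

20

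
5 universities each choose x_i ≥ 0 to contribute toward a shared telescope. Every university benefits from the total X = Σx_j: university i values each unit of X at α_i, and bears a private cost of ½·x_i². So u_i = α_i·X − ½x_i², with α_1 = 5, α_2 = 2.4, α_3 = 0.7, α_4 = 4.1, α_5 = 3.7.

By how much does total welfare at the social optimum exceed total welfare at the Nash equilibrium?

University i's FOC: ∂u_i/∂x_i = α_i − x_i = 0, so x_i* = α_i.
NE contributions = (5, 2.4, 0.7, 4.1, 3.7); X = 15.9.
W^NE = (Σα)·X − ½Σα_i² = 15.9² − ½·61.75 = 221.935.
Planner sets x_i = Σα_j = 15.9 for every i, so X^SO = 5·15.9 = 79.5.
W^SO = (Σα)·X^SO − ½·5·(Σα)² = (5/2)·15.9² = 632.025.
Deadweight loss = W^SO − W^NE = 410.09.

410.09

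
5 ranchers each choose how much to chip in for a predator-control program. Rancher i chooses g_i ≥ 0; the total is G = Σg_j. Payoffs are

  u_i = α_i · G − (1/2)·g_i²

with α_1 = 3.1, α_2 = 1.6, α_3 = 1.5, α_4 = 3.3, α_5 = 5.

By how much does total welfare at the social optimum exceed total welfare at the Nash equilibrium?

340.53

Rancher i's FOC: ∂u_i/∂g_i = α_i − g_i = 0, so g_i* = α_i.
NE contributions = (3.1, 1.6, 1.5, 3.3, 5); G = 14.5.
W^NE = (Σα)·G − ½Σα_i² = 14.5² − ½·50.31 = 185.095.
Planner sets g_i = Σα_j = 14.5 for every i, so G^SO = 5·14.5 = 72.5.
W^SO = (Σα)·G^SO − ½·5·(Σα)² = (5/2)·14.5² = 525.625.
Deadweight loss = W^SO − W^NE = 340.53.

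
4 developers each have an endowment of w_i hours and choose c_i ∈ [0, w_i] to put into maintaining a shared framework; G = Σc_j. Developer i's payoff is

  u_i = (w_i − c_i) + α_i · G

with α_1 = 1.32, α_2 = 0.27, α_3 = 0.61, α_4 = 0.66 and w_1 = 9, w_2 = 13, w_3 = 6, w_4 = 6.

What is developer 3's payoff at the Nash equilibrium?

11.49

∂u_i/∂c_i = α_i − 1, so developer i contributes w_i if α_i > 1, else 0.
α_i > 1 for i ∈ {1}; NE contributions (9, 0, 0, 0), G = 9.
u_3 = (6 − 0) + 0.61·9 = 11.49.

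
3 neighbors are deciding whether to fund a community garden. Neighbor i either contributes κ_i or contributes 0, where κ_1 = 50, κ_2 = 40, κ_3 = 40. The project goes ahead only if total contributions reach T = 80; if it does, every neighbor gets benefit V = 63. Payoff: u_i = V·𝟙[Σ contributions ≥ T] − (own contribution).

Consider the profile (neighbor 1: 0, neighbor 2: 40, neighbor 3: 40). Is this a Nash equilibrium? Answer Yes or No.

Total = 80 ≥ 80: provided.
Neighbor 1 (pledges 0, payoff 63): pledging 50 → total 130, payoff 13. No gain.
Neighbor 2 (pledges 40, payoff 23): dropping to 0 → total 40, payoff 0. No gain.
Neighbor 3 (pledges 40, payoff 23): dropping to 0 → total 40, payoff 0. No gain.

Yes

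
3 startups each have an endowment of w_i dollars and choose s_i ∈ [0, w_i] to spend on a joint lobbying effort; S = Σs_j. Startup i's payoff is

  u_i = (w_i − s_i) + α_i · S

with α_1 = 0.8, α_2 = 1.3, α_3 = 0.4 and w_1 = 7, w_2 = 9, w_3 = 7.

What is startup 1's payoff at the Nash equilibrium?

∂u_i/∂s_i = α_i − 1, so startup i contributes w_i if α_i > 1, else 0.
α_i > 1 for i ∈ {2}; NE contributions (0, 9, 0), S = 9.
u_1 = (7 − 0) + 0.8·9 = 14.2.

14.2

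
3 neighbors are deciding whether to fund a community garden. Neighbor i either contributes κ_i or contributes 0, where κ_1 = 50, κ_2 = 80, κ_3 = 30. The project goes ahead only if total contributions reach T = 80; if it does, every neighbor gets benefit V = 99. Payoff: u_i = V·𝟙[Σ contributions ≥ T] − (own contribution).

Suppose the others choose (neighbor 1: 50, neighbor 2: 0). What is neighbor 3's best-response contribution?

Others' total = 50. Contributing 30 brings total to 80 ≥ 80: gain V − κ_3 = 69.
Best response: 30.

30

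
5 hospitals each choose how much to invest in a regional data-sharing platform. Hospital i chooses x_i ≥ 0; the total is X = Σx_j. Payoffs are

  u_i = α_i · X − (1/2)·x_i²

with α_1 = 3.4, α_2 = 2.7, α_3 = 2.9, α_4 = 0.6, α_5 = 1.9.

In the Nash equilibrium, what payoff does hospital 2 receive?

27.405

Hospital i's FOC: ∂u_i/∂x_i = α_i − x_i = 0, so x_i* = α_i.
NE contributions = (3.4, 2.7, 2.9, 0.6, 1.9); X = 11.5.
u_2 = α_2·X − ½·(x_2)² = 2.7·11.5 − ½·2.7² = 27.405.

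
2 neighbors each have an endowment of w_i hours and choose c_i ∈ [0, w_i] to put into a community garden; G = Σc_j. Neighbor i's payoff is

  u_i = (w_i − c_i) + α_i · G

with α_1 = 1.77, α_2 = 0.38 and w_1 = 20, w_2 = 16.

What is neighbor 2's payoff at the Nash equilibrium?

∂u_i/∂c_i = α_i − 1, so neighbor i contributes w_i if α_i > 1, else 0.
α_i > 1 for i ∈ {1}; NE contributions (20, 0), G = 20.
u_2 = (16 − 0) + 0.38·20 = 23.6.

23.6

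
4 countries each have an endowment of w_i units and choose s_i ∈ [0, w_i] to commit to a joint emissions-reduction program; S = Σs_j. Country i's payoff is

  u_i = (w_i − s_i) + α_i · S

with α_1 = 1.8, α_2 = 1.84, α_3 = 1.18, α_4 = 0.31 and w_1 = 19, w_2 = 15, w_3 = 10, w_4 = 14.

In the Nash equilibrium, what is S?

44

∂u_i/∂s_i = α_i − 1, so country i contributes w_i if α_i > 1, else 0.
α_i > 1 for i ∈ {1, 2, 3}; NE contributions (19, 15, 10, 0), S = 44.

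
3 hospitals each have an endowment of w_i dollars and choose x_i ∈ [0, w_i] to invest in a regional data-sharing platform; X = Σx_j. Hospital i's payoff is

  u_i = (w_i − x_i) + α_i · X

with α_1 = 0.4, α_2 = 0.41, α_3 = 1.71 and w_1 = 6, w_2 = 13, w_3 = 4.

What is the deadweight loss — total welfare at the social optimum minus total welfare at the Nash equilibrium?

28.88

∂u_i/∂x_i = α_i − 1, so hospital i contributes w_i if α_i > 1, else 0.
α_i > 1 for i ∈ {3}; NE contributions (0, 0, 4), X = 4.
W^NE = Σw_i − X^NE + (Σα_i)·X^NE = 23 + 1.52·4 = 29.08.
Planner: ∂(Σu_j)/∂x_i = Σα_j − 1 = 1.52 > 0, so everyone contributes w_i; X^SO = 23, W^SO = 23 + 1.52·23 = 57.96.
Deadweight loss = 28.88.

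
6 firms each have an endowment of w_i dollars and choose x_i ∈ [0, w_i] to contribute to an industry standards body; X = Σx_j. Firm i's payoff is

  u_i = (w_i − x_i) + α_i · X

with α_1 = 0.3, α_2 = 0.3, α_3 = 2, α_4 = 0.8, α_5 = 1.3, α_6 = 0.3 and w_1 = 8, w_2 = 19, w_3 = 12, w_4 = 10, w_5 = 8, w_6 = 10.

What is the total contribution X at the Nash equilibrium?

∂u_i/∂x_i = α_i − 1, so firm i contributes w_i if α_i > 1, else 0.
α_i > 1 for i ∈ {3, 5}; NE contributions (0, 0, 12, 0, 8, 0), X = 20.

20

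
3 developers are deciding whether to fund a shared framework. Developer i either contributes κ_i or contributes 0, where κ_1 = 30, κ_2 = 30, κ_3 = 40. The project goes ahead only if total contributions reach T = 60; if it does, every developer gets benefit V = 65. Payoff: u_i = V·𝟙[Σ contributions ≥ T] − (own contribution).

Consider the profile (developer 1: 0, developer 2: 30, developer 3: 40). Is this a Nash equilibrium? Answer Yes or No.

Yes

Total = 70 ≥ 60: provided.
Developer 1 (pledges 0, payoff 65): pledging 30 → total 100, payoff 35. No gain.
Developer 2 (pledges 30, payoff 35): dropping to 0 → total 40, payoff 0. No gain.
Developer 3 (pledges 40, payoff 25): dropping to 0 → total 30, payoff 0. No gain.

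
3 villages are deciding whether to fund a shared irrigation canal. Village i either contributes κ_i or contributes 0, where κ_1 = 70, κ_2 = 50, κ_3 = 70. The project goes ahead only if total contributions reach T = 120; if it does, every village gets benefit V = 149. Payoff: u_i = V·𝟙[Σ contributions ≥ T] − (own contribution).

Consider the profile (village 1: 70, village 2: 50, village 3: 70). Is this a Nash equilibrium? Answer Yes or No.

Total = 190 ≥ 120: provided.
Village 1 (pledges 70, payoff 79): dropping to 0 → total 120, payoff 149. Profitable deviation.

No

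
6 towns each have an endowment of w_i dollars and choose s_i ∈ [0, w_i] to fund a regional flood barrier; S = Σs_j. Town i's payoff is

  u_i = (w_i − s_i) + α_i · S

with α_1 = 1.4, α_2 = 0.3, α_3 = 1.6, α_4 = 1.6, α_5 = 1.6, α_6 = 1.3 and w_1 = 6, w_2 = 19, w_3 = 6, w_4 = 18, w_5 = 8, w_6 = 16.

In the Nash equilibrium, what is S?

54

∂u_i/∂s_i = α_i − 1, so town i contributes w_i if α_i > 1, else 0.
α_i > 1 for i ∈ {1, 3, 4, 5, 6}; NE contributions (6, 0, 6, 18, 8, 16), S = 54.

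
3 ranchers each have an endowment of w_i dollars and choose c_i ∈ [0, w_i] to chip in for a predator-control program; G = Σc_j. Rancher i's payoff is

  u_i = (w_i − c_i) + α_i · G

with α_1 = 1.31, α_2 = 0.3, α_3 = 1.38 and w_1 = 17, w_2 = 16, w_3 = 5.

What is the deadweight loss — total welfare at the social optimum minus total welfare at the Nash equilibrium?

31.84

∂u_i/∂c_i = α_i − 1, so rancher i contributes w_i if α_i > 1, else 0.
α_i > 1 for i ∈ {1, 3}; NE contributions (17, 0, 5), G = 22.
W^NE = Σw_i − G^NE + (Σα_i)·G^NE = 38 + 1.99·22 = 81.78.
Planner: ∂(Σu_j)/∂c_i = Σα_j − 1 = 1.99 > 0, so everyone contributes w_i; G^SO = 38, W^SO = 38 + 1.99·38 = 113.62.
Deadweight loss = 31.84.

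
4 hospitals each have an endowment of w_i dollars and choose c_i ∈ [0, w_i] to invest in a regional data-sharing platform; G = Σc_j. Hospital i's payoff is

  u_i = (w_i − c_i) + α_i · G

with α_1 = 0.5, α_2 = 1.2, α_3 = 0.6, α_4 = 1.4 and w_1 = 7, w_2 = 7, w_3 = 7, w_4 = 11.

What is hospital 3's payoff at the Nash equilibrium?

17.8

∂u_i/∂c_i = α_i − 1, so hospital i contributes w_i if α_i > 1, else 0.
α_i > 1 for i ∈ {2, 4}; NE contributions (0, 7, 0, 11), G = 18.
u_3 = (7 − 0) + 0.6·18 = 17.8.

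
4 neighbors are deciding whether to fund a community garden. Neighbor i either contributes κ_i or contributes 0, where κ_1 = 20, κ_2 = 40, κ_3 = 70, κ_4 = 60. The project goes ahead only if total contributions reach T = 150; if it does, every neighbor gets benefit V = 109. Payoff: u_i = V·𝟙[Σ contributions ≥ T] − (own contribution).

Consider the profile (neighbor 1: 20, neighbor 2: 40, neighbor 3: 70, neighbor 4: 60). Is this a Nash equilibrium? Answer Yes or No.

No

Total = 190 ≥ 150: provided.
Neighbor 1 (pledges 20, payoff 89): dropping to 0 → total 170, payoff 109. Profitable deviation.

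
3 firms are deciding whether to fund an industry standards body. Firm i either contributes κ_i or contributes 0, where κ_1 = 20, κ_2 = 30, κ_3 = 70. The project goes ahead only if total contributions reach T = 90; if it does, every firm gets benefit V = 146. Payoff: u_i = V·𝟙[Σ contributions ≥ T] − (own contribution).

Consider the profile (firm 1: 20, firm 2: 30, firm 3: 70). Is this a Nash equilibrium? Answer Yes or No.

Total = 120 ≥ 90: provided.
Firm 1 (pledges 20, payoff 126): dropping to 0 → total 100, payoff 146. Profitable deviation.

No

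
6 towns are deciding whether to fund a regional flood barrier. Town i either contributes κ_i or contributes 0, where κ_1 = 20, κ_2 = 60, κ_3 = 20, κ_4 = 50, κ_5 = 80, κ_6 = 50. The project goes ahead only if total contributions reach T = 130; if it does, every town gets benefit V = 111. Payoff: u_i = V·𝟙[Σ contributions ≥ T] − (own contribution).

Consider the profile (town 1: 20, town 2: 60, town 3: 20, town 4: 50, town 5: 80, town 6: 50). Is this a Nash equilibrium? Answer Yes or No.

No

Total = 280 ≥ 130: provided.
Town 1 (pledges 20, payoff 91): dropping to 0 → total 260, payoff 111. Profitable deviation.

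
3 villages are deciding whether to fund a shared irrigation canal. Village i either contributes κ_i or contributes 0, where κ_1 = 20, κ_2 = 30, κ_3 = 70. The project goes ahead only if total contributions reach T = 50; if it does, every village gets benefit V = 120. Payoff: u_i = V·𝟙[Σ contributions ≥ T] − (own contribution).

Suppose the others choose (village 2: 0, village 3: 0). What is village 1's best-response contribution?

Others' total = 0. Even contributing 20 gives 20 < 50: no benefit either way.
Best response: 0.

0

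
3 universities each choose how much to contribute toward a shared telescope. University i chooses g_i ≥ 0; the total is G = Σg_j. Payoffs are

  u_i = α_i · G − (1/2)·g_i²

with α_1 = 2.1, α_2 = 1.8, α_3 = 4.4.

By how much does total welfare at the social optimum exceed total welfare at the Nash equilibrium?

47.95

University i's FOC: ∂u_i/∂g_i = α_i − g_i = 0, so g_i* = α_i.
NE contributions = (2.1, 1.8, 4.4); G = 8.3.
W^NE = (Σα)·G − ½Σα_i² = 8.3² − ½·27.01 = 55.385.
Planner sets g_i = Σα_j = 8.3 for every i, so G^SO = 3·8.3 = 24.9.
W^SO = (Σα)·G^SO − ½·3·(Σα)² = (3/2)·8.3² = 103.335.
Deadweight loss = W^SO − W^NE = 47.95.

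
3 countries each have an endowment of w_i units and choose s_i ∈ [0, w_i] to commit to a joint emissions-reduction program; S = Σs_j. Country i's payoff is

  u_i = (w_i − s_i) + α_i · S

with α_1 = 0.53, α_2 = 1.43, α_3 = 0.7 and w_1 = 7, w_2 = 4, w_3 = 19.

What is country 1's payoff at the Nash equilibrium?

∂u_i/∂s_i = α_i − 1, so country i contributes w_i if α_i > 1, else 0.
α_i > 1 for i ∈ {2}; NE contributions (0, 4, 0), S = 4.
u_1 = (7 − 0) + 0.53·4 = 9.12.

9.12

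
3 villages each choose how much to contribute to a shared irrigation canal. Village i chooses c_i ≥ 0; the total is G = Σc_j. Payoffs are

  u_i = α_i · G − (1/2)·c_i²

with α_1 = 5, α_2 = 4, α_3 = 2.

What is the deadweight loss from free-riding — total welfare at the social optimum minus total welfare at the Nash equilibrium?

Village i's FOC: ∂u_i/∂c_i = α_i − c_i = 0, so c_i* = α_i.
NE contributions = (5, 4, 2); G = 11.
W^NE = (Σα)·G − ½Σα_i² = 11² − ½·45 = 98.5.
Planner sets c_i = Σα_j = 11 for every i, so G^SO = 3·11 = 33.
W^SO = (Σα)·G^SO − ½·3·(Σα)² = (3/2)·11² = 181.5.
Deadweight loss = W^SO − W^NE = 83.

83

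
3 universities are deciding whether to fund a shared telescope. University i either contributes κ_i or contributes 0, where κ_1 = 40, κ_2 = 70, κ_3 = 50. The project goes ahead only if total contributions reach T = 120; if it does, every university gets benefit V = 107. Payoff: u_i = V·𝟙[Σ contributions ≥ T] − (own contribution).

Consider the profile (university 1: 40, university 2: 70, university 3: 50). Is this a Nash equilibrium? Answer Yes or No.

Total = 160 ≥ 120: provided.
University 1 (pledges 40, payoff 67): dropping to 0 → total 120, payoff 107. Profitable deviation.

No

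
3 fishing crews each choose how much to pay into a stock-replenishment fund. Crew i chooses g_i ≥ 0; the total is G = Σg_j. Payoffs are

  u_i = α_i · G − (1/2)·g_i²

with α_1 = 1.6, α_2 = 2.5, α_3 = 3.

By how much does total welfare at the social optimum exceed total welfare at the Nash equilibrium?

Crew i's FOC: ∂u_i/∂g_i = α_i − g_i = 0, so g_i* = α_i.
NE contributions = (1.6, 2.5, 3); G = 7.1.
W^NE = (Σα)·G − ½Σα_i² = 7.1² − ½·17.81 = 41.505.
Planner sets g_i = Σα_j = 7.1 for every i, so G^SO = 3·7.1 = 21.3.
W^SO = (Σα)·G^SO − ½·3·(Σα)² = (3/2)·7.1² = 75.615.
Deadweight loss = W^SO − W^NE = 34.11.

34.11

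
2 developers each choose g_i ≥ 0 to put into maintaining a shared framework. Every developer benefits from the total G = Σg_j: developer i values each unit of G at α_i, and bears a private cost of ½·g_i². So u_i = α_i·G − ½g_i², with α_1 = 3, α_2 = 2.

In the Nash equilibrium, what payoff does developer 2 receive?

Developer i's FOC: ∂u_i/∂g_i = α_i − g_i = 0, so g_i* = α_i.
NE contributions = (3, 2); G = 5.
u_2 = α_2·G − ½·(g_2)² = 2·5 − ½·2² = 8.

8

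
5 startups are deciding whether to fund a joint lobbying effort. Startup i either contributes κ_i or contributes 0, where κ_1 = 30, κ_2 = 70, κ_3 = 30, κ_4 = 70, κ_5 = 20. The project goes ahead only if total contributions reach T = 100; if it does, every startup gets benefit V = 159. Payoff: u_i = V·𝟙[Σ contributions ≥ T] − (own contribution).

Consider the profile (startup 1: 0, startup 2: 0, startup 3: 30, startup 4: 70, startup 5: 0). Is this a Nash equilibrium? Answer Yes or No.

Total = 100 ≥ 100: provided.
Startup 1 (pledges 0, payoff 159): pledging 30 → total 130, payoff 129. No gain.
Startup 2 (pledges 0, payoff 159): pledging 70 → total 170, payoff 89. No gain.
Startup 3 (pledges 30, payoff 129): dropping to 0 → total 70, payoff 0. No gain.
Startup 4 (pledges 70, payoff 89): dropping to 0 → total 30, payoff 0. No gain.
Startup 5 (pledges 0, payoff 159): pledging 20 → total 120, payoff 139. No gain.

Yes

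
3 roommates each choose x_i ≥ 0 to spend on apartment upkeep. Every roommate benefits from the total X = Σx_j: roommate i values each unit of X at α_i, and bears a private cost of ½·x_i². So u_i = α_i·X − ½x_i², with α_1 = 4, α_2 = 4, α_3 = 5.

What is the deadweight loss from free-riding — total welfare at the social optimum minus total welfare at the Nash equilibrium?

113

Roommate i's FOC: ∂u_i/∂x_i = α_i − x_i = 0, so x_i* = α_i.
NE contributions = (4, 4, 5); X = 13.
W^NE = (Σα)·X − ½Σα_i² = 13² − ½·57 = 140.5.
Planner sets x_i = Σα_j = 13 for every i, so X^SO = 3·13 = 39.
W^SO = (Σα)·X^SO − ½·3·(Σα)² = (3/2)·13² = 253.5.
Deadweight loss = W^SO − W^NE = 113.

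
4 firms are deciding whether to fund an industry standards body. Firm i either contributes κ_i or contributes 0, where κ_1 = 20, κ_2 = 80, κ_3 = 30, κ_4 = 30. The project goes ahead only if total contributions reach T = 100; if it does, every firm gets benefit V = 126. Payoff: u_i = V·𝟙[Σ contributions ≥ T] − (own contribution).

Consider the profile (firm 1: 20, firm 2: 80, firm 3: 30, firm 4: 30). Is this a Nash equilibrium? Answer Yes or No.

Total = 160 ≥ 100: provided.
Firm 1 (pledges 20, payoff 106): dropping to 0 → total 140, payoff 126. Profitable deviation.

No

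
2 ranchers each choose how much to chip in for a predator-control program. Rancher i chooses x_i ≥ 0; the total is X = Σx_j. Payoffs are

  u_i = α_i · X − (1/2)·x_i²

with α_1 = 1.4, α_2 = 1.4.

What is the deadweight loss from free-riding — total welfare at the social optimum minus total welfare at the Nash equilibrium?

Rancher i's FOC: ∂u_i/∂x_i = α_i − x_i = 0, so x_i* = α_i.
NE contributions = (1.4, 1.4); X = 2.8.
W^NE = (Σα)·X − ½Σα_i² = 2.8² − ½·3.92 = 5.88.
Planner sets x_i = Σα_j = 2.8 for every i, so X^SO = 2·2.8 = 5.6.
W^SO = (Σα)·X^SO − ½·2·(Σα)² = (2/2)·2.8² = 7.84.
Deadweight loss = W^SO − W^NE = 1.96.

1.96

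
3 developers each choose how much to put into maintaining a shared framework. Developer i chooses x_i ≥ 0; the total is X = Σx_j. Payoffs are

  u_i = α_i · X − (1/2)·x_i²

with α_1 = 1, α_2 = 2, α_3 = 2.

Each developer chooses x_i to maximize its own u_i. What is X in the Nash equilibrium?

Developer i's FOC: ∂u_i/∂x_i = α_i − x_i = 0, so x_i* = α_i.
NE contributions = (1, 2, 2); X = 5.

5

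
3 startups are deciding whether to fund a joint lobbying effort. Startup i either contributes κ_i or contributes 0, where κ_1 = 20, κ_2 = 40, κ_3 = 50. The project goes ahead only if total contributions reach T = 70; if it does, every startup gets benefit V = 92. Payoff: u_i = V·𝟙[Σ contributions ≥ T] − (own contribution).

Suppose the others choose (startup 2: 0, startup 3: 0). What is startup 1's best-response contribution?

0

Others' total = 0. Even contributing 20 gives 20 < 70: no benefit either way.
Best response: 0.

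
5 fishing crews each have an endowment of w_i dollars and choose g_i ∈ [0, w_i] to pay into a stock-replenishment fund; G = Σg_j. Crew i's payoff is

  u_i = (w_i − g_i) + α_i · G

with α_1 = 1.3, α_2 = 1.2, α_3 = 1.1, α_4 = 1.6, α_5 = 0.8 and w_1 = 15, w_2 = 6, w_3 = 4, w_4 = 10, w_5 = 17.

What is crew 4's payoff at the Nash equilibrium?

56

∂u_i/∂g_i = α_i − 1, so crew i contributes w_i if α_i > 1, else 0.
α_i > 1 for i ∈ {1, 2, 3, 4}; NE contributions (15, 6, 4, 10, 0), G = 35.
u_4 = (10 − 10) + 1.6·35 = 56.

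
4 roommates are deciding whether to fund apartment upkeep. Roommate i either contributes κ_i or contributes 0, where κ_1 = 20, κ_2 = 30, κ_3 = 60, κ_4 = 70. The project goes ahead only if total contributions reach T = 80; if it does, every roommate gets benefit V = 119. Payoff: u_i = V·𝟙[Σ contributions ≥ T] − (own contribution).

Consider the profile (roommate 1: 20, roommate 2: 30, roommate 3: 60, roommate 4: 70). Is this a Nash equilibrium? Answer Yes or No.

No

Total = 180 ≥ 80: provided.
Roommate 1 (pledges 20, payoff 99): dropping to 0 → total 160, payoff 119. Profitable deviation.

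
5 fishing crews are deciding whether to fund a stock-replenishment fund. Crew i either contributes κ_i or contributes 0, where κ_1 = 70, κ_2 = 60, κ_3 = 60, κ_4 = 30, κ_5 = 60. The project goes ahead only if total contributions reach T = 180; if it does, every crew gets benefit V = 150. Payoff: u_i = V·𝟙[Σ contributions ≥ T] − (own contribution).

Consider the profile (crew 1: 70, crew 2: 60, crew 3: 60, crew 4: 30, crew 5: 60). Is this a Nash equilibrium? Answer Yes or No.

No

Total = 280 ≥ 180: provided.
Crew 1 (pledges 70, payoff 80): dropping to 0 → total 210, payoff 150. Profitable deviation.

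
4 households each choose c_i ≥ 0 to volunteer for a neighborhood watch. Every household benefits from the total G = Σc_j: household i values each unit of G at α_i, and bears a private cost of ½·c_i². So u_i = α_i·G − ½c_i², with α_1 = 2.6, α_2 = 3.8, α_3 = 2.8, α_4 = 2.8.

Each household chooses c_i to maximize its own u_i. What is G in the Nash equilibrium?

12

Household i's FOC: ∂u_i/∂c_i = α_i − c_i = 0, so c_i* = α_i.
NE contributions = (2.6, 3.8, 2.8, 2.8); G = 12.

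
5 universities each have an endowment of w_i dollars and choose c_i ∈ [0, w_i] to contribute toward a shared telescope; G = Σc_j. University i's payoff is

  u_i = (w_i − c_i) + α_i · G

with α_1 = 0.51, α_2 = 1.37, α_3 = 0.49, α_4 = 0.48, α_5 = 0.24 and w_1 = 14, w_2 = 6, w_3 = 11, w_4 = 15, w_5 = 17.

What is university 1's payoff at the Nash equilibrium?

∂u_i/∂c_i = α_i − 1, so university i contributes w_i if α_i > 1, else 0.
α_i > 1 for i ∈ {2}; NE contributions (0, 6, 0, 0, 0), G = 6.
u_1 = (14 − 0) + 0.51·6 = 17.06.

17.06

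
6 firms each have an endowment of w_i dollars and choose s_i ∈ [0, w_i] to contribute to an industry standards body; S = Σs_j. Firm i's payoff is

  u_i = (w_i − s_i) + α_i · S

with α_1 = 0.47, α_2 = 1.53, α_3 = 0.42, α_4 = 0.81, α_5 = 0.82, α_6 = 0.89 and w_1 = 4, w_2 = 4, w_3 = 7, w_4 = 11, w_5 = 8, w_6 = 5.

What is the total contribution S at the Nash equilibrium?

4

∂u_i/∂s_i = α_i − 1, so firm i contributes w_i if α_i > 1, else 0.
α_i > 1 for i ∈ {2}; NE contributions (0, 4, 0, 0, 0, 0), S = 4.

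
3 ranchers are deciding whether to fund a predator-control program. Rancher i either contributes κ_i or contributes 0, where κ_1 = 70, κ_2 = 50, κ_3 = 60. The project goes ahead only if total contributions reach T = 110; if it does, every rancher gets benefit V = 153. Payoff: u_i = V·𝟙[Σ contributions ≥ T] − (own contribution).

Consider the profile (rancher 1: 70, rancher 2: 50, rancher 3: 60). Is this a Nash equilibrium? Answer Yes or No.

Total = 180 ≥ 110: provided.
Rancher 1 (pledges 70, payoff 83): dropping to 0 → total 110, payoff 153. Profitable deviation.

No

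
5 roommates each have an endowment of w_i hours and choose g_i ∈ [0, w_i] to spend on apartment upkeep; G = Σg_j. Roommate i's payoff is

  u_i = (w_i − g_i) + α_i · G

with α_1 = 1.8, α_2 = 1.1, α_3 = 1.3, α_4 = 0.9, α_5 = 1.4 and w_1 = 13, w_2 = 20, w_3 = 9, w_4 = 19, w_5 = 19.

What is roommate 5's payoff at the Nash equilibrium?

85.4

∂u_i/∂g_i = α_i − 1, so roommate i contributes w_i if α_i > 1, else 0.
α_i > 1 for i ∈ {1, 2, 3, 5}; NE contributions (13, 20, 9, 0, 19), G = 61.
u_5 = (19 − 19) + 1.4·61 = 85.4.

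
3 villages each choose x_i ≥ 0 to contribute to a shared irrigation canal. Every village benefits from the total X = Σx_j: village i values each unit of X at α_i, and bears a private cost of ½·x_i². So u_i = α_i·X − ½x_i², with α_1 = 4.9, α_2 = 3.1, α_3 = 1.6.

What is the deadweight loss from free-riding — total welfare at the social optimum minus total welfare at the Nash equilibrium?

Village i's FOC: ∂u_i/∂x_i = α_i − x_i = 0, so x_i* = α_i.
NE contributions = (4.9, 3.1, 1.6); X = 9.6.
W^NE = (Σα)·X − ½Σα_i² = 9.6² − ½·36.18 = 74.07.
Planner sets x_i = Σα_j = 9.6 for every i, so X^SO = 3·9.6 = 28.8.
W^SO = (Σα)·X^SO − ½·3·(Σα)² = (3/2)·9.6² = 138.24.
Deadweight loss = W^SO − W^NE = 64.17.

64.17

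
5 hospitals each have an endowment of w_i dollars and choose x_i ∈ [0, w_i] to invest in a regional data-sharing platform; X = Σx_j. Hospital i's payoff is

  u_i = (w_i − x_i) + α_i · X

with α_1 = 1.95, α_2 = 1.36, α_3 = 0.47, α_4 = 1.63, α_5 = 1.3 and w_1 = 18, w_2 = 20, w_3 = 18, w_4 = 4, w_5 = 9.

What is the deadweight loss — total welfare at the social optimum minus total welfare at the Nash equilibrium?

∂u_i/∂x_i = α_i − 1, so hospital i contributes w_i if α_i > 1, else 0.
α_i > 1 for i ∈ {1, 2, 4, 5}; NE contributions (18, 20, 0, 4, 9), X = 51.
W^NE = Σw_i − X^NE + (Σα_i)·X^NE = 69 + 5.71·51 = 360.21.
Planner: ∂(Σu_j)/∂x_i = Σα_j − 1 = 5.71 > 0, so everyone contributes w_i; X^SO = 69, W^SO = 69 + 5.71·69 = 462.99.
Deadweight loss = 102.78.

102.78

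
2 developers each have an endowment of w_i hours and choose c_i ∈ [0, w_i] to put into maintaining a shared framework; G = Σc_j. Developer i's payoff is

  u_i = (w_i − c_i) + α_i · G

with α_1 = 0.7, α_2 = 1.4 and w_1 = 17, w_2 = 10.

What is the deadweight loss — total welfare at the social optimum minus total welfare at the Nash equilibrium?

∂u_i/∂c_i = α_i − 1, so developer i contributes w_i if α_i > 1, else 0.
α_i > 1 for i ∈ {2}; NE contributions (0, 10), G = 10.
W^NE = Σw_i − G^NE + (Σα_i)·G^NE = 27 + 1.1·10 = 38.
Planner: ∂(Σu_j)/∂c_i = Σα_j − 1 = 1.1 > 0, so everyone contributes w_i; G^SO = 27, W^SO = 27 + 1.1·27 = 56.7.
Deadweight loss = 18.7.

18.7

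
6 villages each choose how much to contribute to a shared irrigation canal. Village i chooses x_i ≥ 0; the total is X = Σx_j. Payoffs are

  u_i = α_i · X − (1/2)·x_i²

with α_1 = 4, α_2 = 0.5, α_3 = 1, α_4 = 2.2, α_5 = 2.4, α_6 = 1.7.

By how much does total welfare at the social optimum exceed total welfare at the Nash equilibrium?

293.85

Village i's FOC: ∂u_i/∂x_i = α_i − x_i = 0, so x_i* = α_i.
NE contributions = (4, 0.5, 1, 2.2, 2.4, 1.7); X = 11.8.
W^NE = (Σα)·X − ½Σα_i² = 11.8² − ½·30.74 = 123.87.
Planner sets x_i = Σα_j = 11.8 for every i, so X^SO = 6·11.8 = 70.8.
W^SO = (Σα)·X^SO − ½·6·(Σα)² = (6/2)·11.8² = 417.72.
Deadweight loss = W^SO − W^NE = 293.85.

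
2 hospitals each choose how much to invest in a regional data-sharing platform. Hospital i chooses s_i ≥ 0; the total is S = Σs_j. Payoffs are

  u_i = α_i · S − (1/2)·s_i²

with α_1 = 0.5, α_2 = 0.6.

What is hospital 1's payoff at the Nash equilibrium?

0.425

Hospital i's FOC: ∂u_i/∂s_i = α_i − s_i = 0, so s_i* = α_i.
NE contributions = (0.5, 0.6); S = 1.1.
u_1 = α_1·S − ½·(s_1)² = 0.5·1.1 − ½·0.5² = 0.425.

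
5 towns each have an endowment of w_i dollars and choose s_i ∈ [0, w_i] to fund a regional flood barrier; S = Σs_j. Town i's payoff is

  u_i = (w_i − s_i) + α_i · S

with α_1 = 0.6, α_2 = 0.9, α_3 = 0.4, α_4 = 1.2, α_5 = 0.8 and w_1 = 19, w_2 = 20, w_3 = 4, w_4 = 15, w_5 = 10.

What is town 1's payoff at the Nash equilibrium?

∂u_i/∂s_i = α_i − 1, so town i contributes w_i if α_i > 1, else 0.
α_i > 1 for i ∈ {4}; NE contributions (0, 0, 0, 15, 0), S = 15.
u_1 = (19 − 0) + 0.6·15 = 28.

28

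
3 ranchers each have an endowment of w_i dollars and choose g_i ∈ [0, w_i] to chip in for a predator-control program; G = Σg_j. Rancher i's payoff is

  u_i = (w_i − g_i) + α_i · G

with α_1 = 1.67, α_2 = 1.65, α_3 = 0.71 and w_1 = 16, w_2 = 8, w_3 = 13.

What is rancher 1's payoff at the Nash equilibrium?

∂u_i/∂g_i = α_i − 1, so rancher i contributes w_i if α_i > 1, else 0.
α_i > 1 for i ∈ {1, 2}; NE contributions (16, 8, 0), G = 24.
u_1 = (16 − 16) + 1.67·24 = 40.08.

40.08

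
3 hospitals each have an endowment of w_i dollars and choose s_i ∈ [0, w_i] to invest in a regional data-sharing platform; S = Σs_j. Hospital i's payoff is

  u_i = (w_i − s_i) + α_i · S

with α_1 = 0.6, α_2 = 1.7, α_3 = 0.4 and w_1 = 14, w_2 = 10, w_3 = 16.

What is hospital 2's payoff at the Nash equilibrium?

∂u_i/∂s_i = α_i − 1, so hospital i contributes w_i if α_i > 1, else 0.
α_i > 1 for i ∈ {2}; NE contributions (0, 10, 0), S = 10.
u_2 = (10 − 10) + 1.7·10 = 17.

17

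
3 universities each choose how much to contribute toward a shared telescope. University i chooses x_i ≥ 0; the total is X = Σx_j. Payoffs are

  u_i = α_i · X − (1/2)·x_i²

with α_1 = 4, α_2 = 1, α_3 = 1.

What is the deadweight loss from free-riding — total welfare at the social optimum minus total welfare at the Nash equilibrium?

27

University i's FOC: ∂u_i/∂x_i = α_i − x_i = 0, so x_i* = α_i.
NE contributions = (4, 1, 1); X = 6.
W^NE = (Σα)·X − ½Σα_i² = 6² − ½·18 = 27.
Planner sets x_i = Σα_j = 6 for every i, so X^SO = 3·6 = 18.
W^SO = (Σα)·X^SO − ½·3·(Σα)² = (3/2)·6² = 54.
Deadweight loss = W^SO − W^NE = 27.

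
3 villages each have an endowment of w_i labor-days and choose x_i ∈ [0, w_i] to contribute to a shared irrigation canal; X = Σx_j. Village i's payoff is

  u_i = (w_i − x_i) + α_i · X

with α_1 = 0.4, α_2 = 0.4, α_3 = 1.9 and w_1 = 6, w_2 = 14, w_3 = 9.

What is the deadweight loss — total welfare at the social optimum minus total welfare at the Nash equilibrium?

∂u_i/∂x_i = α_i − 1, so village i contributes w_i if α_i > 1, else 0.
α_i > 1 for i ∈ {3}; NE contributions (0, 0, 9), X = 9.
W^NE = Σw_i − X^NE + (Σα_i)·X^NE = 29 + 1.7·9 = 44.3.
Planner: ∂(Σu_j)/∂x_i = Σα_j − 1 = 1.7 > 0, so everyone contributes w_i; X^SO = 29, W^SO = 29 + 1.7·29 = 78.3.
Deadweight loss = 34.

34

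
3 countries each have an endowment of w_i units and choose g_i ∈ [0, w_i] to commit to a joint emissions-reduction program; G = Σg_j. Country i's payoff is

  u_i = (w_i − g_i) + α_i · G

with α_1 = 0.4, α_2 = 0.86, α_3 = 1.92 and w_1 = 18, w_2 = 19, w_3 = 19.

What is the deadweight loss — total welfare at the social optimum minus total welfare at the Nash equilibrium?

∂u_i/∂g_i = α_i − 1, so country i contributes w_i if α_i > 1, else 0.
α_i > 1 for i ∈ {3}; NE contributions (0, 0, 19), G = 19.
W^NE = Σw_i − G^NE + (Σα_i)·G^NE = 56 + 2.18·19 = 97.42.
Planner: ∂(Σu_j)/∂g_i = Σα_j − 1 = 2.18 > 0, so everyone contributes w_i; G^SO = 56, W^SO = 56 + 2.18·56 = 178.08.
Deadweight loss = 80.66.

80.66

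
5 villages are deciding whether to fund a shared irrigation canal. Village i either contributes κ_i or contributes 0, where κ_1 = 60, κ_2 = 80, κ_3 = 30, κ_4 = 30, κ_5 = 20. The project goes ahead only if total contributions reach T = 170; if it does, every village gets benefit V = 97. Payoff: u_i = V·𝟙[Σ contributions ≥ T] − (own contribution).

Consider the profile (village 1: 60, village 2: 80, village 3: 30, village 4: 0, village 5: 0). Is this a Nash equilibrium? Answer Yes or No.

Yes

Total = 170 ≥ 170: provided.
Village 1 (pledges 60, payoff 37): dropping to 0 → total 110, payoff 0. No gain.
Village 2 (pledges 80, payoff 17): dropping to 0 → total 90, payoff 0. No gain.
Village 3 (pledges 30, payoff 67): dropping to 0 → total 140, payoff 0. No gain.
Village 4 (pledges 0, payoff 97): pledging 30 → total 200, payoff 67. No gain.
Village 5 (pledges 0, payoff 97): pledging 20 → total 190, payoff 77. No gain.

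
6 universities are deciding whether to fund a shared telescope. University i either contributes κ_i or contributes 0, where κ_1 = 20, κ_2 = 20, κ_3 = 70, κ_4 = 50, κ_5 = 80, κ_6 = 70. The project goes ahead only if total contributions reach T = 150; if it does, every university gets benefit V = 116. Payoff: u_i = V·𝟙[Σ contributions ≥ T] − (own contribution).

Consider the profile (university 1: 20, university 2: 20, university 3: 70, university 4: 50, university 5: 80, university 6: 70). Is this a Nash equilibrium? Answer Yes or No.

Total = 310 ≥ 150: provided.
University 1 (pledges 20, payoff 96): dropping to 0 → total 290, payoff 116. Profitable deviation.

No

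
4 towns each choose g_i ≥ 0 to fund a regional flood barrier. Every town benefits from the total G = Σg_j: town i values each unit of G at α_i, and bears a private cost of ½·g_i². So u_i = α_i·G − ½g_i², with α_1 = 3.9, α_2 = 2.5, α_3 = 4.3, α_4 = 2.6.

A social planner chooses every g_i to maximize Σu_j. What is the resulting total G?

53.2

Planner FOC: ∂(Σu_j)/∂g_i = (Σα_j) − g_i = 0, so g_i^SO = Σα_j = 13.3 for every i; G^SO = 53.2.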